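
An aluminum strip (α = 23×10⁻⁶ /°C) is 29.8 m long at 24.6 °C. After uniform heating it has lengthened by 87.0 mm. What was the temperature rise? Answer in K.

ΔT = 127 K

ΔL = αL₀ΔT ⇒ ΔT = ΔL / (αL₀)
ΔT = 87.0×10⁻³ m / (23×10⁻⁶ × 29.8 m) = 126.93 K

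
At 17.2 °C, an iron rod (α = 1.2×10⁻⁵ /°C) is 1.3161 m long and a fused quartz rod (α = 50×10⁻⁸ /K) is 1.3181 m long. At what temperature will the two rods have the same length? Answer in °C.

T = 149.4 °C

L₁(1 + α₁ΔT) = L₂(1 + α₂ΔT) ⇒ ΔT = (L₂ − L₁)/(α₁L₁ − α₂L₂)
L₂ − L₁ = 1.3181 − 1.3161 = 2.00×10⁻³ m
α₁L₁ − α₂L₂ = 1.2×10⁻⁵×1.3161 − 50×10⁻⁸×1.3181 = 1.513415×10⁻⁵ m/K
ΔT = 2.00×10⁻³ / 1.513415×10⁻⁵ = 132.151 K
T = 17.2 + 132.151 = 149.351 °C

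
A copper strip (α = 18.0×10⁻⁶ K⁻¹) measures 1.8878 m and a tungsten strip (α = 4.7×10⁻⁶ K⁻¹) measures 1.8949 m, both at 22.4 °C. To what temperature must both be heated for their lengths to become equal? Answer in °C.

T = 305.6 °C

L₁(1 + α₁ΔT) = L₂(1 + α₂ΔT) ⇒ ΔT = (L₂ − L₁)/(α₁L₁ − α₂L₂)
L₂ − L₁ = 1.8949 − 1.8878 = 7.10×10⁻³ m
α₁L₁ − α₂L₂ = 18.0×10⁻⁶×1.8878 − 4.7×10⁻⁶×1.8949 = 2.507437×10⁻⁵ m/K
ΔT = 7.10×10⁻³ / 2.507437×10⁻⁵ = 283.158 K
T = 22.4 + 283.158 = 305.558 °C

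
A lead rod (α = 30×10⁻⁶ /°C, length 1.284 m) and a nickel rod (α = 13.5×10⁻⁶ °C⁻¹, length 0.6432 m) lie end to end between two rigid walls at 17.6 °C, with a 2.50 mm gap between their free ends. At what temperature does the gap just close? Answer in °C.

T = 70.6 °C

Gap closes when ΔL₁ + ΔL₂ = 2.50 mm = 2.50×10⁻³ m
(α₁L₁ + α₂L₂)ΔT = g
α₁L₁ + α₂L₂ = 30×10⁻⁶×1.284 + 13.5×10⁻⁶×0.6432 = 4.72032×10⁻⁵ m/K
ΔT = 2.50×10⁻³ / 4.72032×10⁻⁵ = 52.963 K
T = 17.6 + 52.963 = 70.563 °C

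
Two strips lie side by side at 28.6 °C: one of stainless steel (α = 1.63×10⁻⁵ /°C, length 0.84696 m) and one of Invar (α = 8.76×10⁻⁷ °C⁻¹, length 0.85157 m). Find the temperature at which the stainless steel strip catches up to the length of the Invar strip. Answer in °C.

Equal length when α₁L₁ΔT − α₂L₂ΔT = L₂ − L₁ = 4.61×10⁻³ m
α₁L₁ = 1.3805448×10⁻⁵, α₂L₂ = 7.4597532×10⁻⁷ → Δ(αL) = 1.305947268×10⁻⁵ m/K
ΔT = 4.61×10⁻³ / 1.305947268×10⁻⁵ = 353.000 K, so T = 28.6 + 353.000 = 381.600 °C

T = 381.6 °C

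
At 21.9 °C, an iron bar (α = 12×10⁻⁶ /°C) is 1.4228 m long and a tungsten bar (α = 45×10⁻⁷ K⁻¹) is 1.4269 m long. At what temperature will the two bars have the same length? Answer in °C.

T = 406.8 °C

L₁(1 + α₁ΔT) = L₂(1 + α₂ΔT) ⇒ ΔT = (L₂ − L₁)/(α₁L₁ − α₂L₂)
L₂ − L₁ = 1.4269 − 1.4228 = 4.10×10⁻³ m
α₁L₁ − α₂L₂ = 12×10⁻⁶×1.4228 − 45×10⁻⁷×1.4269 = 1.065255×10⁻⁵ m/K
ΔT = 4.10×10⁻³ / 1.065255×10⁻⁵ = 384.884 K
T = 21.9 + 384.884 = 406.784 °C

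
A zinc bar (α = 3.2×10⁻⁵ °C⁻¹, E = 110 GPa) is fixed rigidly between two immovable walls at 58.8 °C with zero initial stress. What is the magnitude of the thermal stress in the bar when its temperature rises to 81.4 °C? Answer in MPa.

Fully constrained: the free strain ε = αΔT is blocked, so σ = Eε = EαΔT.
|ΔT| = 22.6 K
σ = 110×10⁹ × 3.2×10⁻⁵ × 22.6 = 7.96×10⁷ Pa

σ = 79.6 MPa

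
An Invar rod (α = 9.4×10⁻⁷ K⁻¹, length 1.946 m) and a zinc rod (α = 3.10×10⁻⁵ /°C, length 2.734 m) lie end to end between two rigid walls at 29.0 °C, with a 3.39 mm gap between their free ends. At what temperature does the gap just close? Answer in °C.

Gap closes when ΔL₁ + ΔL₂ = 3.39 mm = 3.39×10⁻³ m
(α₁L₁ + α₂L₂)ΔT = g
α₁L₁ + α₂L₂ = 9.4×10⁻⁷×1.946 + 3.10×10⁻⁵×2.734 = 8.658324×10⁻⁵ m/K
ΔT = 3.39×10⁻³ / 8.658324×10⁻⁵ = 39.153 K
T = 29.0 + 39.153 = 68.153 °C

T = 68.2 °C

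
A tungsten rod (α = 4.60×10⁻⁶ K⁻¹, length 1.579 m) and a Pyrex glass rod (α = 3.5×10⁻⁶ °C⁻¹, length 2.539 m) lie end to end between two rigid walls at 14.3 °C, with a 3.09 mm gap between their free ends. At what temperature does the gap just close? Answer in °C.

Gap closes when ΔL₁ + ΔL₂ = 3.09 mm = 3.09×10⁻³ m
(α₁L₁ + α₂L₂)ΔT = g
α₁L₁ + α₂L₂ = 4.60×10⁻⁶×1.579 + 3.5×10⁻⁶×2.539 = 1.61499×10⁻⁵ m/K
ΔT = 3.09×10⁻³ / 1.61499×10⁻⁵ = 191.33 K
T = 14.3 + 191.33 = 205.63 °C

T = 206 °C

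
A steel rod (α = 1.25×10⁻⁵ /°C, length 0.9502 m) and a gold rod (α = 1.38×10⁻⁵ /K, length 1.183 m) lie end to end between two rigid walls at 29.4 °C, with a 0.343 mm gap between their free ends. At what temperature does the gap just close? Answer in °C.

α₁L₁ = 1.18775×10⁻⁵ m/K, α₂L₂ = 1.63254×10⁻⁵ m/K → total 2.82029×10⁻⁵ m/K
ΔT = g/(α₁L₁+α₂L₂) = 3.43×10⁻⁴ / 2.82029×10⁻⁵ = 12.162 K
T = 29.4 + 12.162 = 41.562 °C

T = 41.6 °C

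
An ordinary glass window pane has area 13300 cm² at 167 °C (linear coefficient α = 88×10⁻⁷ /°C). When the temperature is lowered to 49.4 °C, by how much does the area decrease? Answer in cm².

ΔA = 27.5 cm²

Area coefficient ≈ 2α; |ΔT| = 117.6 K
ΔA = 2αA₀ΔT = 2(88×10⁻⁷)(13300)(117.6) = 27.5 cm²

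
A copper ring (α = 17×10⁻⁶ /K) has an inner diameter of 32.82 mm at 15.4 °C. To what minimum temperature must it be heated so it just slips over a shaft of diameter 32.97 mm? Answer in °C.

Required Δd = 32.97 − 32.82 = 0.15 mm
Δd = αd₀ΔT ⇒ ΔT = Δd/(αd₀) = 0.15 / (17×10⁻⁶ × 32.82) = 268.85 K
T_min = 15.4 + 268.85 = 284.25 °C

T = 284 °C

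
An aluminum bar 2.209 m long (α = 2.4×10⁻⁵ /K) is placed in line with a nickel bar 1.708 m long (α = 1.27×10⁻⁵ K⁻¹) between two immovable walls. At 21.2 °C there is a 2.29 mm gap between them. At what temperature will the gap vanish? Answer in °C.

T = 51.9 °C

α₁L₁ = 5.3016×10⁻⁵ m/K, α₂L₂ = 2.16916×10⁻⁵ m/K → total 7.47076×10⁻⁵ m/K
ΔT = g/(α₁L₁+α₂L₂) = 2.29×10⁻³ / 7.47076×10⁻⁵ = 30.653 K
T = 21.2 + 30.653 = 51.853 °C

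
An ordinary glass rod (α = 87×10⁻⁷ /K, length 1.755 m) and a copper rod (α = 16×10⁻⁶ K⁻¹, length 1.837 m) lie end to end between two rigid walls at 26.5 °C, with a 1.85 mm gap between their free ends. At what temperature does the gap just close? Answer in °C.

α₁L₁ = 1.52685×10⁻⁵ m/K, α₂L₂ = 2.9392×10⁻⁵ m/K → total 4.46605×10⁻⁵ m/K
ΔT = g/(α₁L₁+α₂L₂) = 1.85×10⁻³ / 4.46605×10⁻⁵ = 41.424 K
T = 26.5 + 41.424 = 67.924 °C

T = 67.9 °C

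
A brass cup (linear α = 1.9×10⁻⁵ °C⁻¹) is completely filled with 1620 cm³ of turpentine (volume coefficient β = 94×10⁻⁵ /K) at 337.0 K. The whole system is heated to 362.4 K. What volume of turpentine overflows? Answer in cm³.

36.3 cm³

The cup also expands: β_container ≈ 3α = 5.7×10⁻⁵ /K
Net overflow = V₀(β_liq − 3α_cont)ΔT
β − 3α = 9.40×10⁻⁴ − 5.7×10⁻⁵ = 8.83×10⁻⁴ /K; ΔT = 25.4 K
ΔV = 1620 × 8.83×10⁻⁴ × 25.4 = 36.3 cm³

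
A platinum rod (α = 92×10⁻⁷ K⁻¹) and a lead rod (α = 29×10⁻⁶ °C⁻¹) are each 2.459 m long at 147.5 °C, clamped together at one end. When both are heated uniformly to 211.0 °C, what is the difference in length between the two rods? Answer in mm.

ΔT = 63.5 K
platinum: ΔL = 92×10⁻⁷ × 2.459 m × 63.5 = 1.4365×10⁻³ m = 1.4365 mm
lead: ΔL = 29×10⁻⁶ × 2.459 m × 63.5 = 4.5282×10⁻³ m = 4.5282 mm
difference = 4.5282 − 1.4365 = 3.0917 mm

3.09 mm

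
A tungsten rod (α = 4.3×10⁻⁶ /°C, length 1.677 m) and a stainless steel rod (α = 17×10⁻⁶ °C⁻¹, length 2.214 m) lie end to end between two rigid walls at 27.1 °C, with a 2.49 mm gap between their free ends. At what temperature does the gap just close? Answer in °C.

T = 82.6 °C

α₁L₁ = 7.2111×10⁻⁶ m/K, α₂L₂ = 3.7638×10⁻⁵ m/K → total 4.48491×10⁻⁵ m/K
ΔT = g/(α₁L₁+α₂L₂) = 2.49×10⁻³ / 4.48491×10⁻⁵ = 55.520 K
T = 27.1 + 55.520 = 82.620 °C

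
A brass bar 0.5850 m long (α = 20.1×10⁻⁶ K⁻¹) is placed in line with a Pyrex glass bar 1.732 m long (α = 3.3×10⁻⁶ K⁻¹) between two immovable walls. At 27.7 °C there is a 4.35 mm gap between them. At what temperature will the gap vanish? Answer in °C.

α₁L₁ = 1.17585×10⁻⁵ m/K, α₂L₂ = 5.7156×10⁻⁶ m/K → total 1.74741×10⁻⁵ m/K
ΔT = g/(α₁L₁+α₂L₂) = 4.35×10⁻³ / 1.74741×10⁻⁵ = 248.94 K
T = 27.7 + 248.94 = 276.64 °C

T = 277 °C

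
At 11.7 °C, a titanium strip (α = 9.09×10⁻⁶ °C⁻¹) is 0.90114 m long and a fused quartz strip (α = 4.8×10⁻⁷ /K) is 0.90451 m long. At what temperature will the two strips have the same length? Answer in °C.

L₁(1 + α₁ΔT) = L₂(1 + α₂ΔT) ⇒ ΔT = (L₂ − L₁)/(α₁L₁ − α₂L₂)
L₂ − L₁ = 0.90451 − 0.90114 = 3.37×10⁻³ m
α₁L₁ − α₂L₂ = 9.09×10⁻⁶×0.90114 − 4.8×10⁻⁷×0.90451 = 7.7571978×10⁻⁶ m/K
ΔT = 3.37×10⁻³ / 7.7571978×10⁻⁶ = 434.435 K
T = 11.7 + 434.435 = 446.135 °C

T = 446.1 °C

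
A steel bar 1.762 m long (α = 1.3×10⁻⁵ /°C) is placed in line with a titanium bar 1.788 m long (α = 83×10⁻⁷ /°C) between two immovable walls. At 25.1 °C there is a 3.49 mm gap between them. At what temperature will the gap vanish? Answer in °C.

Gap closes when ΔL₁ + ΔL₂ = 3.49 mm = 3.49×10⁻³ m
(α₁L₁ + α₂L₂)ΔT = g
α₁L₁ + α₂L₂ = 1.3×10⁻⁵×1.762 + 83×10⁻⁷×1.788 = 3.77464×10⁻⁵ m/K
ΔT = 3.49×10⁻³ / 3.77464×10⁻⁵ = 92.46 K
T = 25.1 + 92.46 = 117.56 °C

T = 118 °C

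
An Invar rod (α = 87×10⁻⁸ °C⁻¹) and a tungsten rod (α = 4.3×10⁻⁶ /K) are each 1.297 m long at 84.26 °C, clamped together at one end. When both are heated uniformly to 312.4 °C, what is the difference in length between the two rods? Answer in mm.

1.01 mm

ΔT = 228.14 K
Invar: ΔL = 87×10⁻⁸ × 1.297 m × 228.14 = 2.5743×10⁻⁴ m = 0.25743 mm
tungsten: ΔL = 4.3×10⁻⁶ × 1.297 m × 228.14 = 1.2724×10⁻³ m = 1.2724 mm
difference = 1.2724 − 0.25743 = 1.01497 mm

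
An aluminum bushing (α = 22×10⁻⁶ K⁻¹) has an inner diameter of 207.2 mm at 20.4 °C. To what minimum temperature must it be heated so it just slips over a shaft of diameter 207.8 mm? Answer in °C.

Required Δd = 207.8 − 207.2 = 0.6 mm
Δd = αd₀ΔT ⇒ ΔT = Δd/(αd₀) = 0.6 / (22×10⁻⁶ × 207.2) = 131.63 K
T_min = 20.4 + 131.63 = 152.03 °C

T = 152 °C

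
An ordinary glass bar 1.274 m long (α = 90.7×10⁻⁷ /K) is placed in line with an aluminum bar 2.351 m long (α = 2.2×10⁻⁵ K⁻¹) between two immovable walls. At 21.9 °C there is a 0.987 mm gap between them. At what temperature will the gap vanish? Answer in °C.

T = 37.5 °C

α₁L₁ = 1.155518×10⁻⁵ m/K, α₂L₂ = 5.1722×10⁻⁵ m/K → total 6.327718×10⁻⁵ m/K
ΔT = g/(α₁L₁+α₂L₂) = 9.87×10⁻⁴ / 6.327718×10⁻⁵ = 15.598 K
T = 21.9 + 15.598 = 37.498 °C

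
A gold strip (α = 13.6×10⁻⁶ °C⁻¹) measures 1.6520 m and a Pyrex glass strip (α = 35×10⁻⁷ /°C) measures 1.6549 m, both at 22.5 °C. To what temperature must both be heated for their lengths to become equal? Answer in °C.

T = 196.4 °C

Equal length when α₁L₁ΔT − α₂L₂ΔT = L₂ − L₁ = 2.90×10⁻³ m
α₁L₁ = 2.24672×10⁻⁵, α₂L₂ = 5.79215×10⁻⁶ → Δ(αL) = 1.667505×10⁻⁵ m/K
ΔT = 2.90×10⁻³ / 1.667505×10⁻⁵ = 173.913 K, so T = 22.5 + 173.913 = 196.413 °C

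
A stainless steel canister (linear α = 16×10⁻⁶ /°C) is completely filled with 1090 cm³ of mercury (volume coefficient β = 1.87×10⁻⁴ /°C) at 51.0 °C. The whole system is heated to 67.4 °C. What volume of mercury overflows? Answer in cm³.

2.48 cm³

The canister also expands: β_container ≈ 3α = 4.8×10⁻⁵ /K
Net overflow = V₀(β_liq − 3α_cont)ΔT
β − 3α = 1.87×10⁻⁴ − 4.8×10⁻⁵ = 1.39×10⁻⁴ /K; ΔT = 16.4 K
ΔV = 1090 × 1.39×10⁻⁴ × 16.4 = 2.48 cm³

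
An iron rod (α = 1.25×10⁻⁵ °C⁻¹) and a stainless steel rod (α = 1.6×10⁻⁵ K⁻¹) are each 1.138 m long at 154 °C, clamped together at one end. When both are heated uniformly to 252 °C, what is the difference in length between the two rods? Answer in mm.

ΔT = 98 K
iron: ΔL = 1.25×10⁻⁵ × 1.138 m × 98 = 1.3941×10⁻³ m = 1.3941 mm
stainless steel: ΔL = 1.6×10⁻⁵ × 1.138 m × 98 = 1.7844×10⁻³ m = 1.7844 mm
difference = 1.7844 − 1.3941 = 0.3903 mm

0.390 mm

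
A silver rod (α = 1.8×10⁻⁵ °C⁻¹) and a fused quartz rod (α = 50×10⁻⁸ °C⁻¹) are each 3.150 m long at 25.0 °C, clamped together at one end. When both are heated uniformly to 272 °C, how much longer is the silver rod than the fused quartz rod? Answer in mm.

ΔT = 247.0 K
silver: ΔL = 1.8×10⁻⁵ × 3.150 m × 247.0 = 1.4005×10⁻² m = 14.005 mm
fused quartz: ΔL = 50×10⁻⁸ × 3.150 m × 247.0 = 3.8903×10⁻⁴ m = 0.38903 mm
difference = 14.005 − 0.38903 = 13.61597 mm

13.6 mm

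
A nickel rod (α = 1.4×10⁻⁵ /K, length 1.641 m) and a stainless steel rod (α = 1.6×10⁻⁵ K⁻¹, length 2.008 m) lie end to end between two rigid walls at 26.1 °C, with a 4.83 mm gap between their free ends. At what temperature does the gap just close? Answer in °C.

T = 114 °C

Gap closes when ΔL₁ + ΔL₂ = 4.83 mm = 4.83×10⁻³ m
(α₁L₁ + α₂L₂)ΔT = g
α₁L₁ + α₂L₂ = 1.4×10⁻⁵×1.641 + 1.6×10⁻⁵×2.008 = 5.5102×10⁻⁵ m/K
ΔT = 4.83×10⁻³ / 5.5102×10⁻⁵ = 87.66 K
T = 26.1 + 87.66 = 113.76 °C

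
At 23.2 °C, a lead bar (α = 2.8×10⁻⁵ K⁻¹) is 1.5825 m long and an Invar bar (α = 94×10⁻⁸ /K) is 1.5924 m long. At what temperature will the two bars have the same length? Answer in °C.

L₁(1 + α₁ΔT) = L₂(1 + α₂ΔT) ⇒ ΔT = (L₂ − L₁)/(α₁L₁ − α₂L₂)
L₂ − L₁ = 1.5924 − 1.5825 = 9.90×10⁻³ m
α₁L₁ − α₂L₂ = 2.8×10⁻⁵×1.5825 − 94×10⁻⁸×1.5924 = 4.2813144×10⁻⁵ m/K
ΔT = 9.90×10⁻³ / 4.2813144×10⁻⁵ = 231.237 K
T = 23.2 + 231.237 = 254.437 °C

T = 254.4 °C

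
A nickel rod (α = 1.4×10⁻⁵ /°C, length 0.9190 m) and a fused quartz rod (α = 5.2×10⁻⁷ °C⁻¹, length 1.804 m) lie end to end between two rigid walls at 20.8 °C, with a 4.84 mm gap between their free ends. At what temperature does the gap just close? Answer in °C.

T = 371 °C

Gap closes when ΔL₁ + ΔL₂ = 4.84 mm = 4.84×10⁻³ m
(α₁L₁ + α₂L₂)ΔT = g
α₁L₁ + α₂L₂ = 1.4×10⁻⁵×0.9190 + 5.2×10⁻⁷×1.804 = 1.380408×10⁻⁵ m/K
ΔT = 4.84×10⁻³ / 1.380408×10⁻⁵ = 350.62 K
T = 20.8 + 350.62 = 371.42 °C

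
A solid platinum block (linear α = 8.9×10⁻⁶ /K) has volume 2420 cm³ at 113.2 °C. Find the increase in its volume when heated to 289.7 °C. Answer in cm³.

ΔV = 11.4 cm³

Isotropic solid: β ≈ 3α = 2.7×10⁻⁵ /K; ΔT = 176.5 K
ΔV = 3αV₀ΔT = 3(8.9×10⁻⁶)(2420)(176.5) = 11.4 cm³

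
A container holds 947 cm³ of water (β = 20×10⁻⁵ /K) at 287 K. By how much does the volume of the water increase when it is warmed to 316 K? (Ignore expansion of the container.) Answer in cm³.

|ΔT| = |316 − 287| = 29 K
ΔV = βV₀ΔT = (20×10⁻⁵)(947)(29) = 5.49 cm³

ΔV = 5.49 cm³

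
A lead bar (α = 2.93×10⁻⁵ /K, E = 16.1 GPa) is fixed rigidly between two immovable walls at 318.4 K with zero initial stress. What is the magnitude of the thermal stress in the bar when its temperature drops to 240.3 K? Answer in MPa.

Fully constrained: the free strain ε = αΔT is blocked, so σ = Eε = EαΔT.
|ΔT| = 78.1 K
σ = 16.1×10⁹ × 2.93×10⁻⁵ × 78.1 = 3.68×10⁷ Pa

σ = 36.8 MPa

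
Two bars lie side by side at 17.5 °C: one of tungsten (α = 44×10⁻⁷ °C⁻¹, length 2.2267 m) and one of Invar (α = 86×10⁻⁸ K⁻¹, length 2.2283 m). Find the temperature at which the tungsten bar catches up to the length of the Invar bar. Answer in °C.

L₁(1 + α₁ΔT) = L₂(1 + α₂ΔT) ⇒ ΔT = (L₂ − L₁)/(α₁L₁ − α₂L₂)
L₂ − L₁ = 2.2283 − 2.2267 = 1.60×10⁻³ m
α₁L₁ − α₂L₂ = 44×10⁻⁷×2.2267 − 86×10⁻⁸×2.2283 = 7.881142×10⁻⁶ m/K
ΔT = 1.60×10⁻³ / 7.881142×10⁻⁶ = 203.016 K
T = 17.5 + 203.016 = 220.516 °C

T = 220.5 °C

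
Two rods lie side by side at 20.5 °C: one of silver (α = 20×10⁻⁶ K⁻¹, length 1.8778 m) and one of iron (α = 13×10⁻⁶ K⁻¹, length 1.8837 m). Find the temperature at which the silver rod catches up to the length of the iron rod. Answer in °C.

T = 472.0 °C

Equal length when α₁L₁ΔT − α₂L₂ΔT = L₂ − L₁ = 5.90×10⁻³ m
α₁L₁ = 3.7556×10⁻⁵, α₂L₂ = 2.44881×10⁻⁵ → Δ(αL) = 1.30679×10⁻⁵ m/K
ΔT = 5.90×10⁻³ / 1.30679×10⁻⁵ = 451.488 K, so T = 20.5 + 451.488 = 471.988 °C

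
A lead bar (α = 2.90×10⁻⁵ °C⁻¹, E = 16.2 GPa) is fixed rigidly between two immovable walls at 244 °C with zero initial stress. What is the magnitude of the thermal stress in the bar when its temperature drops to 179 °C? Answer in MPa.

σ = 30.5 MPa

Fully constrained: the free strain ε = αΔT is blocked, so σ = Eε = EαΔT.
|ΔT| = 65 K
σ = 16.2×10⁹ × 2.90×10⁻⁵ × 65 = 3.05×10⁷ Pa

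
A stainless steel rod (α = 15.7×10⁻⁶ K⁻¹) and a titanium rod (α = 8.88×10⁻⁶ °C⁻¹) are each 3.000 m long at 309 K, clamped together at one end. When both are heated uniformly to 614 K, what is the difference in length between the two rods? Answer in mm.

6.24 mm

ΔT = 305 K
stainless steel: ΔL = 15.7×10⁻⁶ × 3.000 m × 305 = 1.4365×10⁻² m = 14.365 mm
titanium: ΔL = 8.88×10⁻⁶ × 3.000 m × 305 = 8.1252×10⁻³ m = 8.1252 mm
difference = 14.365 − 8.1252 = 6.2398 mm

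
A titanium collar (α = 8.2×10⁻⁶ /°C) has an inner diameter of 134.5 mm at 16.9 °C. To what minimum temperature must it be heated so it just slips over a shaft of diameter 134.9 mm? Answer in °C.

Required Δd = 134.9 − 134.5 = 0.4 mm
Δd = αd₀ΔT ⇒ ΔT = Δd/(αd₀) = 0.4 / (8.2×10⁻⁶ × 134.5) = 362.68 K
T_min = 16.9 + 362.68 = 379.58 °C

T = 380 °C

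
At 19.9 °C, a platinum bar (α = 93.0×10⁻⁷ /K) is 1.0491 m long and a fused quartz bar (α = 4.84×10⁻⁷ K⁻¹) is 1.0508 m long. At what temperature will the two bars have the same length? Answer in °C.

Equal length when α₁L₁ΔT − α₂L₂ΔT = L₂ − L₁ = 1.70×10⁻³ m
α₁L₁ = 9.75663×10⁻⁶, α₂L₂ = 5.085872×10⁻⁷ → Δ(αL) = 9.2480428×10⁻⁶ m/K
ΔT = 1.70×10⁻³ / 9.2480428×10⁻⁶ = 183.823 K, so T = 19.9 + 183.823 = 203.723 °C

T = 203.7 °C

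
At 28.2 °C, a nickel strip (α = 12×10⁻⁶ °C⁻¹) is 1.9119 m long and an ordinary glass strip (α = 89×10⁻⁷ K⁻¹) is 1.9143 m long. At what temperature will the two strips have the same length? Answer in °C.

Equal length when α₁L₁ΔT − α₂L₂ΔT = L₂ − L₁ = 2.40×10⁻³ m
α₁L₁ = 2.29428×10⁻⁵, α₂L₂ = 1.703727×10⁻⁵ → Δ(αL) = 5.90553×10⁻⁶ m/K
ΔT = 2.40×10⁻³ / 5.90553×10⁻⁶ = 406.399 K, so T = 28.2 + 406.399 = 434.599 °C

T = 434.6 °C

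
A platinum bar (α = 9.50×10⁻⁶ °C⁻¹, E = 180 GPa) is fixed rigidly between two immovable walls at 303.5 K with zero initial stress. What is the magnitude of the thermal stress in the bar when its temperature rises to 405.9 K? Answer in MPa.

σ = 175 MPa

Fully constrained: the free strain ε = αΔT is blocked, so σ = Eε = EαΔT.
|ΔT| = 102.4 K
σ = 180×10⁹ × 9.50×10⁻⁶ × 102.4 = 1.75×10⁸ Pa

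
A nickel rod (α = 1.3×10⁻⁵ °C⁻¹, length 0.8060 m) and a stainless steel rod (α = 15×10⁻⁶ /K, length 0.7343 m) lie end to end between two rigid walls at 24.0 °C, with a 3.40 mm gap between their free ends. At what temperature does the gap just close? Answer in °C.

T = 182 °C

Gap closes when ΔL₁ + ΔL₂ = 3.40 mm = 3.40×10⁻³ m
(α₁L₁ + α₂L₂)ΔT = g
α₁L₁ + α₂L₂ = 1.3×10⁻⁵×0.8060 + 15×10⁻⁶×0.7343 = 2.14925×10⁻⁵ m/K
ΔT = 3.40×10⁻³ / 2.14925×10⁻⁵ = 158.19 K
T = 24.0 + 158.19 = 182.19 °C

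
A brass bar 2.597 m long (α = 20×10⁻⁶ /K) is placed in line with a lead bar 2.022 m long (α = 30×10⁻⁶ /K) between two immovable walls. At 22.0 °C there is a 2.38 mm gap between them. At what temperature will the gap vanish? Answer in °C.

T = 43.1 °C

Gap closes when ΔL₁ + ΔL₂ = 2.38 mm = 2.38×10⁻³ m
(α₁L₁ + α₂L₂)ΔT = g
α₁L₁ + α₂L₂ = 20×10⁻⁶×2.597 + 30×10⁻⁶×2.022 = 1.126×10⁻⁴ m/K
ΔT = 2.38×10⁻³ / 1.126×10⁻⁴ = 21.137 K
T = 22.0 + 21.137 = 43.137 °C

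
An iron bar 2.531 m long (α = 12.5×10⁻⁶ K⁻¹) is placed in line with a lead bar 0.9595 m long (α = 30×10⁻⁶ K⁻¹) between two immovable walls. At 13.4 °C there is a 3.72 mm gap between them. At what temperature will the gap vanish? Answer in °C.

T = 75.0 °C

Gap closes when ΔL₁ + ΔL₂ = 3.72 mm = 3.72×10⁻³ m
(α₁L₁ + α₂L₂)ΔT = g
α₁L₁ + α₂L₂ = 12.5×10⁻⁶×2.531 + 30×10⁻⁶×0.9595 = 6.04225×10⁻⁵ m/K
ΔT = 3.72×10⁻³ / 6.04225×10⁻⁵ = 61.566 K
T = 13.4 + 61.566 = 74.966 °C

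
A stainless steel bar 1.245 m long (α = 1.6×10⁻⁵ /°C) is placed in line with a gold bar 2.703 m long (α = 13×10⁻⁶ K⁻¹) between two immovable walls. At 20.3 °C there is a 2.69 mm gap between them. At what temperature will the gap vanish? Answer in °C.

T = 69.2 °C

Gap closes when ΔL₁ + ΔL₂ = 2.69 mm = 2.69×10⁻³ m
(α₁L₁ + α₂L₂)ΔT = g
α₁L₁ + α₂L₂ = 1.6×10⁻⁵×1.245 + 13×10⁻⁶×2.703 = 5.5059×10⁻⁵ m/K
ΔT = 2.69×10⁻³ / 5.5059×10⁻⁵ = 48.857 K
T = 20.3 + 48.857 = 69.157 °C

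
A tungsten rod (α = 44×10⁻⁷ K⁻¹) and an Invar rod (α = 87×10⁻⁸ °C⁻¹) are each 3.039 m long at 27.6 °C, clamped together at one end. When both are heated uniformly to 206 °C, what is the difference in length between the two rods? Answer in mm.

ΔT = 178.4 K
tungsten: ΔL = 44×10⁻⁷ × 3.039 m × 178.4 = 2.3855×10⁻³ m = 2.3855 mm
Invar: ΔL = 87×10⁻⁸ × 3.039 m × 178.4 = 4.7168×10⁻⁴ m = 0.47168 mm
difference = 2.3855 − 0.47168 = 1.91382 mm

1.91 mm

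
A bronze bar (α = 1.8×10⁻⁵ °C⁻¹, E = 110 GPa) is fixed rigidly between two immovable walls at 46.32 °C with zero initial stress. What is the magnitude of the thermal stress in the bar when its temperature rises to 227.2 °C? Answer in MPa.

Fully constrained: the free strain ε = αΔT is blocked, so σ = Eε = EαΔT.
|ΔT| = 180.88 K
σ = 110×10⁹ × 1.8×10⁻⁵ × 180.88 = 3.58×10⁸ Pa

σ = 358 MPa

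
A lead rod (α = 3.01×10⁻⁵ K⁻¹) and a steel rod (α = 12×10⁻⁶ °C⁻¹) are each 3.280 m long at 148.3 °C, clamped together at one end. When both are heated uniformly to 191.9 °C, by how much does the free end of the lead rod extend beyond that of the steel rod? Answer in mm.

ΔT = 43.6 K
lead: ΔL = 3.01×10⁻⁵ × 3.280 m × 43.6 = 4.3045×10⁻³ m = 4.3045 mm
steel: ΔL = 12×10⁻⁶ × 3.280 m × 43.6 = 1.7161×10⁻³ m = 1.7161 mm
difference = 4.3045 − 1.7161 = 2.5884 mm

2.59 mm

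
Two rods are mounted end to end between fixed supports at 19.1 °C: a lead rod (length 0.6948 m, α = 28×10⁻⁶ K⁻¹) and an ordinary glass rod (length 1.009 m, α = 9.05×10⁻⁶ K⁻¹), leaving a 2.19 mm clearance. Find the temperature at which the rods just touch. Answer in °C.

T = 95.7 °C

α₁L₁ = 1.94544×10⁻⁵ m/K, α₂L₂ = 9.13145×10⁻⁶ m/K → total 2.858585×10⁻⁵ m/K
ΔT = g/(α₁L₁+α₂L₂) = 2.19×10⁻³ / 2.858585×10⁻⁵ = 76.611 K
T = 19.1 + 76.611 = 95.711 °C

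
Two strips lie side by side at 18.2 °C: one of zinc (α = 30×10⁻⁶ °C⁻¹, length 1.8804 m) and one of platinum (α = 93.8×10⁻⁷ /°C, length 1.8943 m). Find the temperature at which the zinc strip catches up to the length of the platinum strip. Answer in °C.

T = 377.9 °C

Equal length when α₁L₁ΔT − α₂L₂ΔT = L₂ − L₁ = 1.39×10⁻² m
α₁L₁ = 5.6412×10⁻⁵, α₂L₂ = 1.7768534×10⁻⁵ → Δ(αL) = 3.8643466×10⁻⁵ m/K
ΔT = 1.39×10⁻² / 3.8643466×10⁻⁵ = 359.699 K, so T = 18.2 + 359.699 = 377.899 °C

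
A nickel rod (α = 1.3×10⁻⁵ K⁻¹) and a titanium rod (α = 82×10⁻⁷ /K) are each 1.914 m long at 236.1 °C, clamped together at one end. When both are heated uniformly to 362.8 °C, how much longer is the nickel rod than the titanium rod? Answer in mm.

ΔT = 126.7 K
nickel: ΔL = 1.3×10⁻⁵ × 1.914 m × 126.7 = 3.1525×10⁻³ m = 3.1525 mm
titanium: ΔL = 82×10⁻⁷ × 1.914 m × 126.7 = 1.9885×10⁻³ m = 1.9885 mm
difference = 3.1525 − 1.9885 = 1.1640 mm

1.16 mm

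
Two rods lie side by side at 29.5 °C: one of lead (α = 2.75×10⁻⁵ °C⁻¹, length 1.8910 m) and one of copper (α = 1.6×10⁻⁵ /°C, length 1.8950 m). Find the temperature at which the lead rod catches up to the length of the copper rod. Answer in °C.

L₁(1 + α₁ΔT) = L₂(1 + α₂ΔT) ⇒ ΔT = (L₂ − L₁)/(α₁L₁ − α₂L₂)
L₂ − L₁ = 1.8950 − 1.8910 = 4.00×10⁻³ m
α₁L₁ − α₂L₂ = 2.75×10⁻⁵×1.8910 − 1.6×10⁻⁵×1.8950 = 2.16825×10⁻⁵ m/K
ΔT = 4.00×10⁻³ / 2.16825×10⁻⁵ = 184.481 K
T = 29.5 + 184.481 = 213.981 °C

T = 214.0 °C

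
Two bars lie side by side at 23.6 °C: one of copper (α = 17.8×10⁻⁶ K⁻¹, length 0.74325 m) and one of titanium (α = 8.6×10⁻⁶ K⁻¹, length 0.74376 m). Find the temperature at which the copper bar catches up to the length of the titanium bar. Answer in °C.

T = 98.23 °C

L₁(1 + α₁ΔT) = L₂(1 + α₂ΔT) ⇒ ΔT = (L₂ − L₁)/(α₁L₁ − α₂L₂)
L₂ − L₁ = 0.74376 − 0.74325 = 5.10×10⁻⁴ m
α₁L₁ − α₂L₂ = 17.8×10⁻⁶×0.74325 − 8.6×10⁻⁶×0.74376 = 6.833514×10⁻⁶ m/K
ΔT = 5.10×10⁻⁴ / 6.833514×10⁻⁶ = 74.6322 K
T = 23.6 + 74.6322 = 98.2322 °C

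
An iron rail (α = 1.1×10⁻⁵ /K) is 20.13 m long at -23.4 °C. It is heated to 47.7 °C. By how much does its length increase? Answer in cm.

|ΔT| = |47.7 − (-23.4)| = 71.1 K
ΔL = αL₀ΔT = (1.1×10⁻⁵)(20.13)(71.1) = 1.57×10⁻² m

ΔL = 1.57 cm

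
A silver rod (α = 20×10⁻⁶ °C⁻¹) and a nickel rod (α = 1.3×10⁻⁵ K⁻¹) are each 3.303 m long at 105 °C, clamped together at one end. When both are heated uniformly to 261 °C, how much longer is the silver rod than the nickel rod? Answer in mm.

ΔT = 156 K
silver: ΔL = 20×10⁻⁶ × 3.303 m × 156 = 1.0305×10⁻² m = 10.305 mm
nickel: ΔL = 1.3×10⁻⁵ × 3.303 m × 156 = 6.6985×10⁻³ m = 6.6985 mm
difference = 10.305 − 6.6985 = 3.6065 mm

3.61 mm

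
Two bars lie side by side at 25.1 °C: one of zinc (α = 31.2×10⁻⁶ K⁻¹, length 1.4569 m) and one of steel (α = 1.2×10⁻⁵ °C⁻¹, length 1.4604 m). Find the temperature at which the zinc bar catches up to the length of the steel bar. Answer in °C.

L₁(1 + α₁ΔT) = L₂(1 + α₂ΔT) ⇒ ΔT = (L₂ − L₁)/(α₁L₁ − α₂L₂)
L₂ − L₁ = 1.4604 − 1.4569 = 3.50×10⁻³ m
α₁L₁ − α₂L₂ = 31.2×10⁻⁶×1.4569 − 1.2×10⁻⁵×1.4604 = 2.793048×10⁻⁵ m/K
ΔT = 3.50×10⁻³ / 2.793048×10⁻⁵ = 125.311 K
T = 25.1 + 125.311 = 150.411 °C

T = 150.4 °C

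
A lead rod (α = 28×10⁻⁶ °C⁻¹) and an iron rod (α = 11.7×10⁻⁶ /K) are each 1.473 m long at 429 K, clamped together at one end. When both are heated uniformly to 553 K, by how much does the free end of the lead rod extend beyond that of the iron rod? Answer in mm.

2.98 mm

ΔT = 124 K
lead: ΔL = 28×10⁻⁶ × 1.473 m × 124 = 5.1143×10⁻³ m = 5.1143 mm
iron: ΔL = 11.7×10⁻⁶ × 1.473 m × 124 = 2.1370×10⁻³ m = 2.1370 mm
difference = 5.1143 − 2.1370 = 2.9773 mm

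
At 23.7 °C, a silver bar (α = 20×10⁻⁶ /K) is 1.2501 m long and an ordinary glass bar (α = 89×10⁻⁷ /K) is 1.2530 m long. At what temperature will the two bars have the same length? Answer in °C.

T = 233.1 °C

L₁(1 + α₁ΔT) = L₂(1 + α₂ΔT) ⇒ ΔT = (L₂ − L₁)/(α₁L₁ − α₂L₂)
L₂ − L₁ = 1.2530 − 1.2501 = 2.90×10⁻³ m
α₁L₁ − α₂L₂ = 20×10⁻⁶×1.2501 − 89×10⁻⁷×1.2530 = 1.38503×10⁻⁵ m/K
ΔT = 2.90×10⁻³ / 1.38503×10⁻⁵ = 209.382 K
T = 23.7 + 209.382 = 233.082 °C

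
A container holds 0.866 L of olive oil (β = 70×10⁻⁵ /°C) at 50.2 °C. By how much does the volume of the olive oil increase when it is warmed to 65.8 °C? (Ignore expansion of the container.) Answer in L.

ΔV = 0.00946 L

|ΔT| = |65.8 − 50.2| = 15.6 K
ΔV = βV₀ΔT = (70×10⁻⁵)(0.866)(15.6) = 9.46×10⁻³ L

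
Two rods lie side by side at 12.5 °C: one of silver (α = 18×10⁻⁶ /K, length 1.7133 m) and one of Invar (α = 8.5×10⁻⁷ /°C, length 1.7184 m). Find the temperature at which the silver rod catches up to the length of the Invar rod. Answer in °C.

T = 186.1 °C

Equal length when α₁L₁ΔT − α₂L₂ΔT = L₂ − L₁ = 5.10×10⁻³ m
α₁L₁ = 3.08394×10⁻⁵, α₂L₂ = 1.46064×10⁻⁶ → Δ(αL) = 2.937876×10⁻⁵ m/K
ΔT = 5.10×10⁻³ / 2.937876×10⁻⁵ = 173.595 K, so T = 12.5 + 173.595 = 186.095 °C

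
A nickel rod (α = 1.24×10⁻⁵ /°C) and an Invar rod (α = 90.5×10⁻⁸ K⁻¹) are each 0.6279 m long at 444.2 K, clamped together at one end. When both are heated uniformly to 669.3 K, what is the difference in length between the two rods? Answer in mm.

1.62 mm

ΔT = 225.1 K
nickel: ΔL = 1.24×10⁻⁵ × 0.6279 m × 225.1 = 1.7526×10⁻³ m = 1.7526 mm
Invar: ΔL = 90.5×10⁻⁸ × 0.6279 m × 225.1 = 1.2791×10⁻⁴ m = 0.12791 mm
difference = 1.7526 − 0.12791 = 1.62469 mm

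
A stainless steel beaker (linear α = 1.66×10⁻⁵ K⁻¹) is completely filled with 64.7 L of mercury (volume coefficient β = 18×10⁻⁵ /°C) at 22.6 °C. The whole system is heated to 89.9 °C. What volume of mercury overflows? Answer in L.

The beaker also expands: β_container ≈ 3α = 4.98×10⁻⁵ /K
Net overflow = V₀(β_liq − 3α_cont)ΔT
β − 3α = 1.80×10⁻⁴ − 4.98×10⁻⁵ = 1.302×10⁻⁴ /K; ΔT = 67.3 K
ΔV = 64.7 × 1.302×10⁻⁴ × 67.3 = 0.567 L

0.567 L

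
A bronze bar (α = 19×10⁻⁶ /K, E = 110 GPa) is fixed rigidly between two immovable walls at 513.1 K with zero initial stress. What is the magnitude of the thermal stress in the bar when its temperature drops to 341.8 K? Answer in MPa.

σ = 358 MPa

Fully constrained: the free strain ε = αΔT is blocked, so σ = Eε = EαΔT.
|ΔT| = 171.3 K
σ = 110×10⁹ × 19×10⁻⁶ × 171.3 = 3.58×10⁸ Pa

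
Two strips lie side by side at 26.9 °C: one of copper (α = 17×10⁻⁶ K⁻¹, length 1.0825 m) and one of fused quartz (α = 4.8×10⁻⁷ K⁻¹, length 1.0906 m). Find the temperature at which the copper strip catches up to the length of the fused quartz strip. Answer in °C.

T = 479.9 °C

Equal length when α₁L₁ΔT − α₂L₂ΔT = L₂ − L₁ = 8.10×10⁻³ m
α₁L₁ = 1.84025×10⁻⁵, α₂L₂ = 5.23488×10⁻⁷ → Δ(αL) = 1.7879012×10⁻⁵ m/K
ΔT = 8.10×10⁻³ / 1.7879012×10⁻⁵ = 453.045 K, so T = 26.9 + 453.045 = 479.945 °C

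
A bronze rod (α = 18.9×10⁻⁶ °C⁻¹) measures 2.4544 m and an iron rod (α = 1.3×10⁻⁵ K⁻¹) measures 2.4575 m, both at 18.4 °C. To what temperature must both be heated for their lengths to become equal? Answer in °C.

T = 233.1 °C

L₁(1 + α₁ΔT) = L₂(1 + α₂ΔT) ⇒ ΔT = (L₂ − L₁)/(α₁L₁ − α₂L₂)
L₂ − L₁ = 2.4575 − 2.4544 = 3.10×10⁻³ m
α₁L₁ − α₂L₂ = 18.9×10⁻⁶×2.4544 − 1.3×10⁻⁵×2.4575 = 1.444066×10⁻⁵ m/K
ΔT = 3.10×10⁻³ / 1.444066×10⁻⁵ = 214.672 K
T = 18.4 + 214.672 = 233.072 °C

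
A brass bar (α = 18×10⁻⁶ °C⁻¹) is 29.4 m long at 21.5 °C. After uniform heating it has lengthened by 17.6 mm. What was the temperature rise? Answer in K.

ΔT = 33.3 K

ΔL = αL₀ΔT ⇒ ΔT = ΔL / (αL₀)
ΔT = 17.6×10⁻³ m / (18×10⁻⁶ × 29.4 m) = 33.258 K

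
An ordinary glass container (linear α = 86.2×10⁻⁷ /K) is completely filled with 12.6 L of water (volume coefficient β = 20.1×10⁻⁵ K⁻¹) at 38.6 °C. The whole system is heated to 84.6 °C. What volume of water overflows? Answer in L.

0.102 L

The container also expands: β_container ≈ 3α = 2.586×10⁻⁵ /K
Net overflow = V₀(β_liq − 3α_cont)ΔT
β − 3α = 2.01×10⁻⁴ − 2.586×10⁻⁵ = 1.7514×10⁻⁴ /K; ΔT = 46.0 K
ΔV = 12.6 × 1.7514×10⁻⁴ × 46.0 = 0.102 L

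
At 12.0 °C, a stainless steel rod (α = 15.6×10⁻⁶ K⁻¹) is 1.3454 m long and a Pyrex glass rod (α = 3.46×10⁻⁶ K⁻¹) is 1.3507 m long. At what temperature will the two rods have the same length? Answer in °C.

Equal length when α₁L₁ΔT − α₂L₂ΔT = L₂ − L₁ = 5.30×10⁻³ m
α₁L₁ = 2.098824×10⁻⁵, α₂L₂ = 4.673422×10⁻⁶ → Δ(αL) = 1.6314818×10⁻⁵ m/K
ΔT = 5.30×10⁻³ / 1.6314818×10⁻⁵ = 324.858 K, so T = 12.0 + 324.858 = 336.858 °C

T = 336.9 °C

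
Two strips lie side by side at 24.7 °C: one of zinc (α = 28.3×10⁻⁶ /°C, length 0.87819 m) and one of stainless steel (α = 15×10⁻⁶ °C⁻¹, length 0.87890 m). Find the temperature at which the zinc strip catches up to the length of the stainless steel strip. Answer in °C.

T = 85.54 °C

L₁(1 + α₁ΔT) = L₂(1 + α₂ΔT) ⇒ ΔT = (L₂ − L₁)/(α₁L₁ − α₂L₂)
L₂ − L₁ = 0.87890 − 0.87819 = 7.10×10⁻⁴ m
α₁L₁ − α₂L₂ = 28.3×10⁻⁶×0.87819 − 15×10⁻⁶×0.87890 = 1.1669277×10⁻⁵ m/K
ΔT = 7.10×10⁻⁴ / 1.1669277×10⁻⁵ = 60.8435 K
T = 24.7 + 60.8435 = 85.5435 °C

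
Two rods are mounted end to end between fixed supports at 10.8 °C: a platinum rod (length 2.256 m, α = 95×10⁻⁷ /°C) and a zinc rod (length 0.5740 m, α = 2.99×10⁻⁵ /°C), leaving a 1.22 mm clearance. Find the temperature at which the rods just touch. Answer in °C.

Gap closes when ΔL₁ + ΔL₂ = 1.22 mm = 1.22×10⁻³ m
(α₁L₁ + α₂L₂)ΔT = g
α₁L₁ + α₂L₂ = 95×10⁻⁷×2.256 + 2.99×10⁻⁵×0.5740 = 3.85946×10⁻⁵ m/K
ΔT = 1.22×10⁻³ / 3.85946×10⁻⁵ = 31.611 K
T = 10.8 + 31.611 = 42.411 °C

T = 42.4 °C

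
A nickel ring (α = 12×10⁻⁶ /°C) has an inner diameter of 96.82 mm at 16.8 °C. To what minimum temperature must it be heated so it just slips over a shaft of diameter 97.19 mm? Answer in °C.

Required Δd = 97.19 − 96.82 = 0.37 mm
Δd = αd₀ΔT ⇒ ΔT = Δd/(αd₀) = 0.37 / (12×10⁻⁶ × 96.82) = 318.46 K
T_min = 16.8 + 318.46 = 335.26 °C

T = 335 °C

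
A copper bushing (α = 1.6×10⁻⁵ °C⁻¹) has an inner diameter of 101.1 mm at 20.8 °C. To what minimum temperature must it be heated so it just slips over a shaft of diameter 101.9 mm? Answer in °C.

Required Δd = 101.9 − 101.1 = 0.8 mm
Δd = αd₀ΔT ⇒ ΔT = Δd/(αd₀) = 0.8 / (1.6×10⁻⁵ × 101.1) = 494.56 K
T_min = 20.8 + 494.56 = 515.36 °C

T = 515 °C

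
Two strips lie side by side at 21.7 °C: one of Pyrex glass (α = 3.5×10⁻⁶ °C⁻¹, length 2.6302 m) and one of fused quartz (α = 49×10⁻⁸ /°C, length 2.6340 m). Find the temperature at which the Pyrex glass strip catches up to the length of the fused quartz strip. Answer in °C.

Equal length when α₁L₁ΔT − α₂L₂ΔT = L₂ − L₁ = 3.80×10⁻³ m
α₁L₁ = 9.2057×10⁻⁶, α₂L₂ = 1.29066×10⁻⁶ → Δ(αL) = 7.91504×10⁻⁶ m/K
ΔT = 3.80×10⁻³ / 7.91504×10⁻⁶ = 480.099 K, so T = 21.7 + 480.099 = 501.799 °C

T = 501.8 °C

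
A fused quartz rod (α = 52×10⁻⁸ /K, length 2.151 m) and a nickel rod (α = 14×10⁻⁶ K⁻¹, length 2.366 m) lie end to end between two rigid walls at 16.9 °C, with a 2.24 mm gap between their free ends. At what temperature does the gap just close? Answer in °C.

α₁L₁ = 1.11852×10⁻⁶ m/K, α₂L₂ = 3.3124×10⁻⁵ m/K → total 3.424252×10⁻⁵ m/K
ΔT = g/(α₁L₁+α₂L₂) = 2.24×10⁻³ / 3.424252×10⁻⁵ = 65.416 K
T = 16.9 + 65.416 = 82.316 °C

T = 82.3 °C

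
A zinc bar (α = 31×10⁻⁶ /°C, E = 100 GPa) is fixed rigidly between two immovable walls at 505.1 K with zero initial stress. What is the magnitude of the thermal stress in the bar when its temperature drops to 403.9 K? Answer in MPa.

σ = 314 MPa

Fully constrained: the free strain ε = αΔT is blocked, so σ = Eε = EαΔT.
|ΔT| = 101.2 K
σ = 100×10⁹ × 31×10⁻⁶ × 101.2 = 3.14×10⁸ Pa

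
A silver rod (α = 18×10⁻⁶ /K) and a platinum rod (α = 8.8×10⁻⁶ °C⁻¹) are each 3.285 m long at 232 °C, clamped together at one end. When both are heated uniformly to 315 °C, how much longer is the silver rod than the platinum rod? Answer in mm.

ΔT = 83 K
silver: ΔL = 18×10⁻⁶ × 3.285 m × 83 = 4.9078×10⁻³ m = 4.9078 mm
platinum: ΔL = 8.8×10⁻⁶ × 3.285 m × 83 = 2.3994×10⁻³ m = 2.3994 mm
difference = 4.9078 − 2.3994 = 2.5084 mm

2.51 mm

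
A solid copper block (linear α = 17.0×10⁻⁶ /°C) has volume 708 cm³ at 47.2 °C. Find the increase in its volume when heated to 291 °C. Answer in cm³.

Isotropic solid: β ≈ 3α = 5.1×10⁻⁵ /K; ΔT = 243.8 K
ΔV = 3αV₀ΔT = 3(17.0×10⁻⁶)(708)(243.8) = 8.80 cm³

ΔV = 8.80 cm³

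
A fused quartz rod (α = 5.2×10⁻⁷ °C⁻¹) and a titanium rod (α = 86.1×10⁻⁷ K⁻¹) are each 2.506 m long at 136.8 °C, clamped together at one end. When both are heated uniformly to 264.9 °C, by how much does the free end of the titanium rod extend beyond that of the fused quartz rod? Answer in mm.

2.60 mm

ΔT = 128.1 K
fused quartz: ΔL = 5.2×10⁻⁷ × 2.506 m × 128.1 = 1.6693×10⁻⁴ m = 0.16693 mm
titanium: ΔL = 86.1×10⁻⁷ × 2.506 m × 128.1 = 2.7640×10⁻³ m = 2.7640 mm
difference = 2.7640 − 0.16693 = 2.59707 mm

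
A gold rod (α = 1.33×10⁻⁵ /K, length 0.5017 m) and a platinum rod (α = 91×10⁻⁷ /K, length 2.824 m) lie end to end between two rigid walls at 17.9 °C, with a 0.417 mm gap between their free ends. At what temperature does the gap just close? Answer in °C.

Gap closes when ΔL₁ + ΔL₂ = 0.417 mm = 4.17×10⁻⁴ m
(α₁L₁ + α₂L₂)ΔT = g
α₁L₁ + α₂L₂ = 1.33×10⁻⁵×0.5017 + 91×10⁻⁷×2.824 = 3.237101×10⁻⁵ m/K
ΔT = 4.17×10⁻⁴ / 3.237101×10⁻⁵ = 12.882 K
T = 17.9 + 12.882 = 30.782 °C

T = 30.8 °C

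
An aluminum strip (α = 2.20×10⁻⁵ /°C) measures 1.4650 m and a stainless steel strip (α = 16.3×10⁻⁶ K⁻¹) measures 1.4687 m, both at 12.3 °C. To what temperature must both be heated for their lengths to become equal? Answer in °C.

T = 458.6 °C

Equal length when α₁L₁ΔT − α₂L₂ΔT = L₂ − L₁ = 3.70×10⁻³ m
α₁L₁ = 3.223×10⁻⁵, α₂L₂ = 2.393981×10⁻⁵ → Δ(αL) = 8.29019×10⁻⁶ m/K
ΔT = 3.70×10⁻³ / 8.29019×10⁻⁶ = 446.311 K, so T = 12.3 + 446.311 = 458.611 °C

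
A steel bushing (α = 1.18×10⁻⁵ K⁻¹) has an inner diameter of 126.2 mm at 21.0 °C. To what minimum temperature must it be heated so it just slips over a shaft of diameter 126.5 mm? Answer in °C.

Required Δd = 126.5 − 126.2 = 0.3 mm
Δd = αd₀ΔT ⇒ ΔT = Δd/(αd₀) = 0.3 / (1.18×10⁻⁵ × 126.2) = 201.46 K
T_min = 21.0 + 201.46 = 222.46 °C

T = 222 °C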